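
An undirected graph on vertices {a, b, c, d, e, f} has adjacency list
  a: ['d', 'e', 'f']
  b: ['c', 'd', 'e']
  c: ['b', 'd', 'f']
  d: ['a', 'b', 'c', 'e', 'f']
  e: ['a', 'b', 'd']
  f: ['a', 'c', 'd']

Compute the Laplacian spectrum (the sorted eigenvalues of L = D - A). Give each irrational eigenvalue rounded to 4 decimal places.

Reading degrees in the order [a, b, c, d, e, f] gives [3, 3, 3, 5, 3, 3]; set D = diag(3, 3, 3, 5, 3, 3) and form L = D - A. Diagonalising L (or applying a numerical eigensolver to the 6x6 matrix) gives the spectrum above. The largest eigenvalue, 6, is at most the vertex count 6.

[0, 2.3820, 2.3820, 4.6180, 4.6180, 6]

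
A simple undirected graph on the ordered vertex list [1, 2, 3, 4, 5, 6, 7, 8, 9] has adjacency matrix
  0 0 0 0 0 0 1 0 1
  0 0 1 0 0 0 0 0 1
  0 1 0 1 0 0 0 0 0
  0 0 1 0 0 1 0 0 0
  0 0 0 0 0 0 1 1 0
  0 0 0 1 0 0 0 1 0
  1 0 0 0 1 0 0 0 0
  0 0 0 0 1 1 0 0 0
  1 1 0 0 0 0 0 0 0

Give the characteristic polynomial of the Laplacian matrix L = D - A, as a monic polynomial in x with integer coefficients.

x^9 - 18x^8 + 135x^7 - 546x^6 + 1287x^5 - 1782x^4 + 1386x^3 - 540x^2 + 81x

Each diagonal entry of L is the vertex degree and each off-diagonal entry is -1 where an edge is present, 0 otherwise; in the order [1, 2, 3, 4, 5, 6, 7, 8, 9] the diagonal is [2, 2, 2, 2, 2, 2, 2, 2, 2]. L has integer entries, so p(x) = det(xI - L) has integer coefficients. Expanding the determinant yields x^9 - 18x^8 + 135x^7 - 546x^6 + 1287x^5 - 1782x^4 + 1386x^3 - 540x^2 + 81x. The constant term is 0 because L is singular (the all-ones vector lies in its kernel). There is one zero in the spectrum, matching the 1 component. By the matrix-tree theorem the graph has (1/9) * product of the nonzero eigenvalues = 9 spanning trees.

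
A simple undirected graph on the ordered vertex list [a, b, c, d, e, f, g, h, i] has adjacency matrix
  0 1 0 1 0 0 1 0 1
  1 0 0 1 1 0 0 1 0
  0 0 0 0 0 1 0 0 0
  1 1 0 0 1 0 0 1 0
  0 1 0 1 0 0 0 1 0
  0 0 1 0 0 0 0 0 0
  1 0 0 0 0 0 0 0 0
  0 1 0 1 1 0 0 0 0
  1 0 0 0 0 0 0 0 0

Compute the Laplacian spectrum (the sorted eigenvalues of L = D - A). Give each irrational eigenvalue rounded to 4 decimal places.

Reading degrees in the order [a, b, c, d, e, f, g, h, i] gives [4, 4, 1, 4, 3, 1, 1, 3, 1]; set D = diag(4, 4, 1, 4, 3, 1, 1, 3, 1) and form L = D - A. The multiplicity of 0 as a Laplacian eigenvalue equals the number of connected components. The 2 zero eigenvalues correspond to the 2 connected components. The eigenvalues sum to 22, which equals trace(L) = 2|E|.

[0, 0, 0.6766, 1, 2, 3.6421, 4, 5, 5.6813]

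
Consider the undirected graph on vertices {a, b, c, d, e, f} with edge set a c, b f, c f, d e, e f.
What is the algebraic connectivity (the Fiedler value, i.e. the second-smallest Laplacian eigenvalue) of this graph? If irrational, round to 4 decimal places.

With the vertex order [a, b, c, d, e, f], the degrees are [1, 1, 2, 1, 2, 3], giving D = diag(1, 1, 2, 1, 2, 3) and L = D - A. Computing the eigenvalues of L and sorting gives [0, 0.3820, 0.6972, 2, 2.6180, 4.3028]. The Fiedler value lambda_2 = 0.3820 is strictly positive, so the graph is connected. By the matrix-tree theorem the graph has (1/6) * product of the nonzero eigenvalues = 1 spanning tree. The largest eigenvalue, 4.3028, is at most the vertex count 6.

0.3820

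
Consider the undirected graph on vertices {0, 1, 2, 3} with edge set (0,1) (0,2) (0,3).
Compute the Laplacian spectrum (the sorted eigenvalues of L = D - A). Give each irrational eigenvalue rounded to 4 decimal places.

Reading degrees in the order [0, 1, 2, 3] gives [3, 1, 1, 1]; set D = diag(3, 1, 1, 1) and form L = D - A. Diagonalising L (or applying a numerical eigensolver to the 4x4 matrix) gives the spectrum above. By the matrix-tree theorem the graph has (1/4) * product of the nonzero eigenvalues = 1 spanning tree.

[0, 1, 1, 4]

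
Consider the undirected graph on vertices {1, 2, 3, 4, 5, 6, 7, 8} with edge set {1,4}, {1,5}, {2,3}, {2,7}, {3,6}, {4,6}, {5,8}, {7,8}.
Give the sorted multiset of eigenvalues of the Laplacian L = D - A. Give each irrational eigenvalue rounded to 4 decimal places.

[0, 0.5858, 0.5858, 2, 2, 3.4142, 3.4142, 4]

Each diagonal entry of L is the vertex degree and each off-diagonal entry is -1 where an edge is present, 0 otherwise; in the order [1, 2, 3, 4, 5, 6, 7, 8] the diagonal is [2, 2, 2, 2, 2, 2, 2, 2]. Since every row of L sums to 0, the all-ones vector is in the kernel and 0 is an eigenvalue.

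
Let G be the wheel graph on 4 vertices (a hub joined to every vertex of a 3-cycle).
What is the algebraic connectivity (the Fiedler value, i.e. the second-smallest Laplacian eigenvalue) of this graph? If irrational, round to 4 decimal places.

4

The graph has 4 vertices and degree multiset [3, 3, 3, 3]; D is the diagonal matrix of degrees and L = D - A. The sorted Laplacian eigenvalues are [0, 4, 4, 4]; the algebraic connectivity is the second entry, 4. The largest eigenvalue, 4, is at most the vertex count 4.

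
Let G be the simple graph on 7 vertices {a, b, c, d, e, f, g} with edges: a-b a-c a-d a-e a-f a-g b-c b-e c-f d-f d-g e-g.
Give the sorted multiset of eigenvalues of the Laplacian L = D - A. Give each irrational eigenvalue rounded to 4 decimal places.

[0, 2, 2, 4, 4, 5, 7]

Each diagonal entry of L is the vertex degree and each off-diagonal entry is -1 where an edge is present, 0 otherwise; in the order [a, b, c, d, e, f, g] the diagonal is [6, 3, 3, 3, 3, 3, 3]. Since every row of L sums to 0, the all-ones vector is in the kernel and 0 is an eigenvalue. There is one zero in the spectrum, matching the 1 component.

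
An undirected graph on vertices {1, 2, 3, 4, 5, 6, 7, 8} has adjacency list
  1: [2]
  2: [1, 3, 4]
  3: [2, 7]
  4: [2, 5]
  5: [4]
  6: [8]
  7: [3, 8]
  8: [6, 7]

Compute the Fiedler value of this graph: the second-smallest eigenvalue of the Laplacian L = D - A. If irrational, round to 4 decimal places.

With the vertex order [1, 2, 3, 4, 5, 6, 7, 8], the degrees are [1, 3, 2, 2, 1, 1, 2, 2], giving D = diag(1, 3, 2, 2, 1, 1, 2, 2) and L = D - A. The sorted Laplacian eigenvalues are [0, 0.1864, 0.5858, 1, 2, 2.4707, 3.4142, 4.3429]; the algebraic connectivity is the second entry, 0.1864.

0.1864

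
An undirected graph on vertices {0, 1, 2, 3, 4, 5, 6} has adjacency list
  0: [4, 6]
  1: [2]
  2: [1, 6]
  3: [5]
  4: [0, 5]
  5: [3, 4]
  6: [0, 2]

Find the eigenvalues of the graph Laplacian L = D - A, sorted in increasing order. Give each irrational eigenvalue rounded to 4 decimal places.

[0, 0.1981, 0.7530, 1.5550, 2.4450, 3.2470, 3.8019]

Each diagonal entry of L is the vertex degree and each off-diagonal entry is -1 where an edge is present, 0 otherwise; in the order [0, 1, 2, 3, 4, 5, 6] the diagonal is [2, 1, 2, 1, 2, 2, 2]. L is symmetric positive semidefinite, so every eigenvalue is real and nonnegative. The single zero eigenvalue shows the graph is connected.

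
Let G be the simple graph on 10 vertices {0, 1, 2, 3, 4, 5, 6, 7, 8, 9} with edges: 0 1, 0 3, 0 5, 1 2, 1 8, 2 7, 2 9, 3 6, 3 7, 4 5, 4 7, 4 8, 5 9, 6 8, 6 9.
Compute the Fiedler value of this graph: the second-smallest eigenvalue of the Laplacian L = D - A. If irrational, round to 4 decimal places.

2

With the vertex order [0, 1, 2, 3, 4, 5, 6, 7, 8, 9], the degrees are [3, 3, 3, 3, 3, 3, 3, 3, 3, 3], giving D = diag(3, 3, 3, 3, 3, 3, 3, 3, 3, 3) and L = D - A. The sorted Laplacian eigenvalues are [0, 2, 2, 2, 2, 2, 5, 5, 5, 5]; the algebraic connectivity is the second entry, 2.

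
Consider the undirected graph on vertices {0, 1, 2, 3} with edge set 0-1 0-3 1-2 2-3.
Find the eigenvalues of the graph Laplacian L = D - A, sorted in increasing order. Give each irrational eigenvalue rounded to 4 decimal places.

With the vertex order [0, 1, 2, 3], the degrees are [2, 2, 2, 2], giving D = diag(2, 2, 2, 2) and L = D - A. The multiplicity of 0 as a Laplacian eigenvalue equals the number of connected components. The single zero eigenvalue shows the graph is connected.

[0, 2, 2, 4]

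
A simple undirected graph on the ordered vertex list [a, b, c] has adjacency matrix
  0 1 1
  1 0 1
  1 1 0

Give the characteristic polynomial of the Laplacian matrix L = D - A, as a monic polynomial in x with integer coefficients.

With the vertex order [a, b, c], the degrees are [2, 2, 2], giving D = diag(2, 2, 2) and L = D - A. Computing det(xI - L) by cofactor expansion (or equivalently via sum-over-permutations) gives x^3 - 6x^2 + 9x. The coefficient of x^2 equals -trace(L) = -6, matching the sum of degrees.

x^3 - 6x^2 + 9x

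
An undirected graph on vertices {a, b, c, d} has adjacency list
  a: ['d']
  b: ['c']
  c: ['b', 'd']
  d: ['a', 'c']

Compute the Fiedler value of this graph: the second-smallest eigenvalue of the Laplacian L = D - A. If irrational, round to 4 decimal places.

0.5858

Reading degrees in the order [a, b, c, d] gives [1, 1, 2, 2]; set D = diag(1, 1, 2, 2) and form L = D - A. The smallest Laplacian eigenvalue is always 0. The next one, lambda_2 = 0.5858, measures how hard the graph is to disconnect: larger values mean better connectivity. The largest eigenvalue, 3.4142, is at most the vertex count 4.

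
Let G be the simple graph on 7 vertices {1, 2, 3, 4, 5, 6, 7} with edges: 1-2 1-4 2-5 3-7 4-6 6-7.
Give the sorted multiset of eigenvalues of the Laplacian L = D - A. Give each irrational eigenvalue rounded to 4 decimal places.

[0, 0.1981, 0.7530, 1.5550, 2.4450, 3.2470, 3.8019]

Reading degrees in the order [1, 2, 3, 4, 5, 6, 7] gives [2, 2, 1, 2, 1, 2, 2]; set D = diag(2, 2, 1, 2, 1, 2, 2) and form L = D - A. Diagonalising L (or applying a numerical eigensolver to the 7x7 matrix) gives the spectrum above.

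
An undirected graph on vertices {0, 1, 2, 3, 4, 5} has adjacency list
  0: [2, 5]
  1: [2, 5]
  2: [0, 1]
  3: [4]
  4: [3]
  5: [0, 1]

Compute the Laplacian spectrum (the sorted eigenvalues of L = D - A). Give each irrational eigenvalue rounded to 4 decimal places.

[0, 0, 2, 2, 2, 4]

Each diagonal entry of L is the vertex degree and each off-diagonal entry is -1 where an edge is present, 0 otherwise; in the order [0, 1, 2, 3, 4, 5] the diagonal is [2, 2, 2, 1, 1, 2]. L is symmetric positive semidefinite, so every eigenvalue is real and nonnegative. The 2 zero eigenvalues correspond to the 2 connected components. There are 2 zeros in the spectrum, matching the 2 components. The largest eigenvalue, 4, is at most the vertex count 6.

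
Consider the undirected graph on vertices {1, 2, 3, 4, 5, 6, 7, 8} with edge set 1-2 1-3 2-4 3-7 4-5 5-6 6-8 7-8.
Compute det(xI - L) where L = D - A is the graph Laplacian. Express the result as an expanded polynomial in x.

Reading degrees in the order [1, 2, 3, 4, 5, 6, 7, 8] gives [2, 2, 2, 2, 2, 2, 2, 2]; set D = diag(2, 2, 2, 2, 2, 2, 2, 2) and form L = D - A. L has integer entries, so p(x) = det(xI - L) has integer coefficients. Expanding the determinant yields x^8 - 16x^7 + 104x^6 - 352x^5 + 660x^4 - 672x^3 + 336x^2 - 64x. The constant term is 0 because L is singular (the all-ones vector lies in its kernel). By the matrix-tree theorem the graph has (1/8) * product of the nonzero eigenvalues = 8 spanning trees.

x^8 - 16x^7 + 104x^6 - 352x^5 + 660x^4 - 672x^3 + 336x^2 - 64x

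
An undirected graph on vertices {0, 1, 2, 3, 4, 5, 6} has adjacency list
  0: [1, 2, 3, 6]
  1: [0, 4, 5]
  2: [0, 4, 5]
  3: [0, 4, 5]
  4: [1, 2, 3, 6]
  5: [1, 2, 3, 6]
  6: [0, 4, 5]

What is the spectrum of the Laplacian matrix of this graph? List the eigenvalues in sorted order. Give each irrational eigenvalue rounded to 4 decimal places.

Each diagonal entry of L is the vertex degree and each off-diagonal entry is -1 where an edge is present, 0 otherwise; in the order [0, 1, 2, 3, 4, 5, 6] the diagonal is [4, 3, 3, 3, 4, 4, 3]. Diagonalising L (or applying a numerical eigensolver to the 7x7 matrix) gives the spectrum above.

[0, 3, 3, 3, 4, 4, 7]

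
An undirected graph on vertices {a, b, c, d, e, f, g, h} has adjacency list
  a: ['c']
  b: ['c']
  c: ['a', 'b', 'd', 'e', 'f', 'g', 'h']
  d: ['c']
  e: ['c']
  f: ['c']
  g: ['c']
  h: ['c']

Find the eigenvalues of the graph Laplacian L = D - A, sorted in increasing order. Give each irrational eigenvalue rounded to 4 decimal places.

With the vertex order [a, b, c, d, e, f, g, h], the degrees are [1, 1, 7, 1, 1, 1, 1, 1], giving D = diag(1, 1, 7, 1, 1, 1, 1, 1) and L = D - A. Diagonalising L (or applying a numerical eigensolver to the 8x8 matrix) gives the spectrum above. The single zero eigenvalue shows the graph is connected. The largest eigenvalue, 8, is at most the vertex count 8.

[0, 1, 1, 1, 1, 1, 1, 8]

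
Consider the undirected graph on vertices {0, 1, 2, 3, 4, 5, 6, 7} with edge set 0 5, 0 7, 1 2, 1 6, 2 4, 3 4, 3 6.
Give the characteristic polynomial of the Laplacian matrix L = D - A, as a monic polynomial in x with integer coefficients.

Each diagonal entry of L is the vertex degree and each off-diagonal entry is -1 where an edge is present, 0 otherwise; in the order [0, 1, 2, 3, 4, 5, 6, 7] the diagonal is [2, 2, 2, 2, 2, 1, 2, 1]. Computing det(xI - L) by cofactor expansion (or equivalently via sum-over-permutations) gives x^8 - 14x^7 + 78x^6 - 220x^5 + 330x^4 - 250x^3 + 75x^2. The coefficient of x^7 equals -trace(L) = -14, matching the sum of degrees. There are 2 zeros in the spectrum, matching the 2 components.

x^8 - 14x^7 + 78x^6 - 220x^5 + 330x^4 - 250x^3 + 75x^2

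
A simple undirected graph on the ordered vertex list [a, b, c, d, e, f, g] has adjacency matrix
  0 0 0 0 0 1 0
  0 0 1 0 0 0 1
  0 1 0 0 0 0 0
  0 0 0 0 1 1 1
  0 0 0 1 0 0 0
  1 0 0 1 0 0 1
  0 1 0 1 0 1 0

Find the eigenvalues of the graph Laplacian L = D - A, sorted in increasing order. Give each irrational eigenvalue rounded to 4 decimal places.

[0, 0.3820, 0.6972, 1.5858, 2.6180, 4.3028, 4.4142]

Each diagonal entry of L is the vertex degree and each off-diagonal entry is -1 where an edge is present, 0 otherwise; in the order [a, b, c, d, e, f, g] the diagonal is [1, 2, 1, 3, 1, 3, 3]. Since every row of L sums to 0, the all-ones vector is in the kernel and 0 is an eigenvalue.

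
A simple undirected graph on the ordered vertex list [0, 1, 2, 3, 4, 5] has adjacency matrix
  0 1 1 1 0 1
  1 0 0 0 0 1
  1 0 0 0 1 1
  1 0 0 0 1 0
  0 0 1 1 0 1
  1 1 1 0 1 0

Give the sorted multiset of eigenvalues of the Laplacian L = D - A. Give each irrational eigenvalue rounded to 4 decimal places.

Reading degrees in the order [0, 1, 2, 3, 4, 5] gives [4, 2, 3, 2, 3, 4]; set D = diag(4, 2, 3, 2, 3, 4) and form L = D - A. The multiplicity of 0 as a Laplacian eigenvalue equals the number of connected components. The single zero eigenvalue shows the graph is connected. The eigenvalues sum to 18, which equals trace(L) = 2|E|. By the matrix-tree theorem the graph has (1/6) * product of the nonzero eigenvalues = 61 spanning trees.

[0, 1.6072, 2.3023, 3.6405, 4.8631, 5.5869]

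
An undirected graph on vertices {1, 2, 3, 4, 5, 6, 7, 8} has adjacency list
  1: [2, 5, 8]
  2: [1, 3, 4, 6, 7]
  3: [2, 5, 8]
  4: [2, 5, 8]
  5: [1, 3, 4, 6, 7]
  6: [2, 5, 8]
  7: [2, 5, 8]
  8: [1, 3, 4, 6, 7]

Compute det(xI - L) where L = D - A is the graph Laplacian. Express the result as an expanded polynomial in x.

Reading degrees in the order [1, 2, 3, 4, 5, 6, 7, 8] gives [3, 5, 3, 3, 5, 3, 3, 5]; set D = diag(3, 5, 3, 3, 5, 3, 3, 5) and form L = D - A. L has integer entries, so p(x) = det(xI - L) has integer coefficients. Expanding the determinant yields x^8 - 30x^7 + 375x^6 - 2540x^5 + 10095x^4 - 23598x^3 + 30105x^2 - 16200x. Since p(0) = det(-L) = 0, x divides p(x). There is one zero in the spectrum, matching the 1 component. By the matrix-tree theorem the graph has (1/8) * product of the nonzero eigenvalues = 2025 spanning trees.

x^8 - 30x^7 + 375x^6 - 2540x^5 + 10095x^4 - 23598x^3 + 30105x^2 - 16200x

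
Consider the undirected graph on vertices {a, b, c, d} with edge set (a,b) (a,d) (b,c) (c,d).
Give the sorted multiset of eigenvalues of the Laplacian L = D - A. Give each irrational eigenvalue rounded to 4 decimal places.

[0, 2, 2, 4]

Each diagonal entry of L is the vertex degree and each off-diagonal entry is -1 where an edge is present, 0 otherwise; in the order [a, b, c, d] the diagonal is [2, 2, 2, 2]. Diagonalising L (or applying a numerical eigensolver to the 4x4 matrix) gives the spectrum above. The single zero eigenvalue shows the graph is connected.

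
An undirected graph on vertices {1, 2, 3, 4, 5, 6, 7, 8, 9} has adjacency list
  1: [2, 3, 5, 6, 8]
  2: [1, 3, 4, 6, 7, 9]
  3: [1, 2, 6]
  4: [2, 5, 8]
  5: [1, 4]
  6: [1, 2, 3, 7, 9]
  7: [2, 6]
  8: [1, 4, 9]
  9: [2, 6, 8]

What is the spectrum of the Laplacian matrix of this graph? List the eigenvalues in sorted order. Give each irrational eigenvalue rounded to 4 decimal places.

[0, 1.2781, 2, 2.3754, 3.2645, 3.8901, 5.3594, 6.3960, 7.4366]

With the vertex order [1, 2, 3, 4, 5, 6, 7, 8, 9], the degrees are [5, 6, 3, 3, 2, 5, 2, 3, 3], giving D = diag(5, 6, 3, 3, 2, 5, 2, 3, 3) and L = D - A. The multiplicity of 0 as a Laplacian eigenvalue equals the number of connected components. The single zero eigenvalue shows the graph is connected.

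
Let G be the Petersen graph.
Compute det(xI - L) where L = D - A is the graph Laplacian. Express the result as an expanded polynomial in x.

x^10 - 30x^9 + 390x^8 - 2880x^7 + 13305x^6 - 39882x^5 + 77640x^4 - 94800x^3 + 66000x^2 - 20000x

The graph has 10 vertices and degree multiset [3, 3, 3, 3, 3, 3, 3, 3, 3, 3]; D is the diagonal matrix of degrees and L = D - A. L has integer entries, so p(x) = det(xI - L) has integer coefficients. Expanding the determinant yields x^10 - 30x^9 + 390x^8 - 2880x^7 + 13305x^6 - 39882x^5 + 77640x^4 - 94800x^3 + 66000x^2 - 20000x. The coefficient of x^9 equals -trace(L) = -30, matching the sum of degrees.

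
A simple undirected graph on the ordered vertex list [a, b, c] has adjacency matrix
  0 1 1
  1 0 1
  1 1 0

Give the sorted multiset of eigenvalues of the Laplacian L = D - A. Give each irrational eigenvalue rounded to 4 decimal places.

[0, 3, 3]

Each diagonal entry of L is the vertex degree and each off-diagonal entry is -1 where an edge is present, 0 otherwise; in the order [a, b, c] the diagonal is [2, 2, 2]. The multiplicity of 0 as a Laplacian eigenvalue equals the number of connected components. The largest eigenvalue, 3, is at most the vertex count 3. By the matrix-tree theorem the graph has (1/3) * product of the nonzero eigenvalues = 3 spanning trees.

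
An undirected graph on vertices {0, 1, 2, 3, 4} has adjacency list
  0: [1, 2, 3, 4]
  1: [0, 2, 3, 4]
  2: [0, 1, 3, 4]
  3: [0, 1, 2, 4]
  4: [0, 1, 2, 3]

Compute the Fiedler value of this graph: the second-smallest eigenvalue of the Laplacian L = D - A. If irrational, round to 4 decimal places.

Reading degrees in the order [0, 1, 2, 3, 4] gives [4, 4, 4, 4, 4]; set D = diag(4, 4, 4, 4, 4) and form L = D - A. The sorted Laplacian eigenvalues are [0, 5, 5, 5, 5]; the algebraic connectivity is the second entry, 5. By the matrix-tree theorem the graph has (1/5) * product of the nonzero eigenvalues = 125 spanning trees. The eigenvalues sum to 20, which equals trace(L) = 2|E|.

5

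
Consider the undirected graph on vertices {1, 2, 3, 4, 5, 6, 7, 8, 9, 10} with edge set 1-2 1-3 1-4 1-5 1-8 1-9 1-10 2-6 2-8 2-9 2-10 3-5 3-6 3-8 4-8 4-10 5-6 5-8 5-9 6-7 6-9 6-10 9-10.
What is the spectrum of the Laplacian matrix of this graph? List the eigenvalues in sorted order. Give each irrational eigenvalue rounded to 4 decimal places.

Each diagonal entry of L is the vertex degree and each off-diagonal entry is -1 where an edge is present, 0 otherwise; in the order [1, 2, 3, 4, 5, 6, 7, 8, 9, 10] the diagonal is [7, 5, 4, 3, 5, 6, 1, 5, 5, 5]. L is symmetric positive semidefinite, so every eigenvalue is real and nonnegative.

[0, 0.9118, 2.7395, 3.2753, 5, 5.2272, 6.5027, 6.5776, 7.2581, 8.5078]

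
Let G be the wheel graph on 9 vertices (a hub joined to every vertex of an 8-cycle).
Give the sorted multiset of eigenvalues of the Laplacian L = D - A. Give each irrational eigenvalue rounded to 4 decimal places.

The graph has 9 vertices and degree multiset [8, 3, 3, 3, 3, 3, 3, 3, 3]; D is the diagonal matrix of degrees and L = D - A. The multiplicity of 0 as a Laplacian eigenvalue equals the number of connected components. The largest eigenvalue, 9, is at most the vertex count 9.

[0, 1.5858, 1.5858, 3, 3, 4.4142, 4.4142, 5, 9]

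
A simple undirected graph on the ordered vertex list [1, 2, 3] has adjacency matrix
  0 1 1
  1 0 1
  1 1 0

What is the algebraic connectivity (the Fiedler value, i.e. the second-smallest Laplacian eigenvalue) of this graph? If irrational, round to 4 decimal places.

Reading degrees in the order [1, 2, 3] gives [2, 2, 2]; set D = diag(2, 2, 2) and form L = D - A. Computing the eigenvalues of L and sorting gives [0, 3, 3]. The Fiedler value lambda_2 = 3 is strictly positive, so the graph is connected. There is one zero in the spectrum, matching the 1 component.

3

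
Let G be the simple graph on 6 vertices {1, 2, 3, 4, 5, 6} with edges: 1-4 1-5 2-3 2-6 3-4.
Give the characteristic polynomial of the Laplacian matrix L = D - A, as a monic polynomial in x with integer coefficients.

Each diagonal entry of L is the vertex degree and each off-diagonal entry is -1 where an edge is present, 0 otherwise; in the order [1, 2, 3, 4, 5, 6] the diagonal is [2, 2, 2, 2, 1, 1]. L has integer entries, so p(x) = det(xI - L) has integer coefficients. Expanding the determinant yields x^6 - 10x^5 + 36x^4 - 56x^3 + 35x^2 - 6x. Since p(0) = det(-L) = 0, x divides p(x). There is one zero in the spectrum, matching the 1 component.

x^6 - 10x^5 + 36x^4 - 56x^3 + 35x^2 - 6x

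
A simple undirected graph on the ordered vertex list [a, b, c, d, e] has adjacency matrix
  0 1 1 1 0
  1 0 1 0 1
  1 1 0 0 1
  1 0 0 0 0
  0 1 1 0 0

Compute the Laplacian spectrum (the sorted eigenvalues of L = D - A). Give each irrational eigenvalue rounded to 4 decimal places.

[0, 0.8299, 2.6889, 4, 4.4812]

Each diagonal entry of L is the vertex degree and each off-diagonal entry is -1 where an edge is present, 0 otherwise; in the order [a, b, c, d, e] the diagonal is [3, 3, 3, 1, 2]. Since every row of L sums to 0, the all-ones vector is in the kernel and 0 is an eigenvalue. The single zero eigenvalue shows the graph is connected. There is one zero in the spectrum, matching the 1 component.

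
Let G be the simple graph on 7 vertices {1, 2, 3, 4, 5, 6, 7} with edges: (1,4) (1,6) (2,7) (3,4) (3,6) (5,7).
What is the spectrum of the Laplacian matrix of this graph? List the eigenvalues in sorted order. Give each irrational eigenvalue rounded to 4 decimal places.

Reading degrees in the order [1, 2, 3, 4, 5, 6, 7] gives [2, 1, 2, 2, 1, 2, 2]; set D = diag(2, 1, 2, 2, 1, 2, 2) and form L = D - A. Diagonalising L (or applying a numerical eigensolver to the 7x7 matrix) gives the spectrum above. The 2 zero eigenvalues correspond to the 2 connected components. There are 2 zeros in the spectrum, matching the 2 components.

[0, 0, 1, 2, 2, 3, 4]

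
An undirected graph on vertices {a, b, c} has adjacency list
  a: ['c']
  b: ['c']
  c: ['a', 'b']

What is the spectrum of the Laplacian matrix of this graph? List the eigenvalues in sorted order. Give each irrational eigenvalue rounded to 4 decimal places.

Reading degrees in the order [a, b, c] gives [1, 1, 2]; set D = diag(1, 1, 2) and form L = D - A. Diagonalising L (or applying a numerical eigensolver to the 3x3 matrix) gives the spectrum above. The single zero eigenvalue shows the graph is connected. There is one zero in the spectrum, matching the 1 component.

[0, 1, 3]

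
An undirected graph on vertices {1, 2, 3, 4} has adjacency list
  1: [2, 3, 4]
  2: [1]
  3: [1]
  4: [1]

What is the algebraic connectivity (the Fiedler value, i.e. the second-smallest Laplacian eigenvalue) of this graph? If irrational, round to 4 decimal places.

1

With the vertex order [1, 2, 3, 4], the degrees are [3, 1, 1, 1], giving D = diag(3, 1, 1, 1) and L = D - A. The sorted Laplacian eigenvalues are [0, 1, 1, 4]; the algebraic connectivity is the second entry, 1.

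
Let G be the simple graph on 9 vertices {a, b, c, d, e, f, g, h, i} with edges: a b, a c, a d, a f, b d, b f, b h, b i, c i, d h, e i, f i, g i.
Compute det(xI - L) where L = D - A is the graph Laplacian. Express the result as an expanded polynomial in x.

With the vertex order [a, b, c, d, e, f, g, h, i], the degrees are [4, 5, 2, 3, 1, 3, 1, 2, 5], giving D = diag(4, 5, 2, 3, 1, 3, 1, 2, 5) and L = D - A. Computing det(xI - L) by cofactor expansion (or equivalently via sum-over-permutations) gives x^9 - 26x^8 + 278x^7 - 1584x^6 + 5216x^5 - 10082x^4 + 11094x^3 - 6328x^2 + 1431x. The constant term is 0 because L is singular (the all-ones vector lies in its kernel). By the matrix-tree theorem the graph has (1/9) * product of the nonzero eigenvalues = 159 spanning trees.

x^9 - 26x^8 + 278x^7 - 1584x^6 + 5216x^5 - 10082x^4 + 11094x^3 - 6328x^2 + 1431x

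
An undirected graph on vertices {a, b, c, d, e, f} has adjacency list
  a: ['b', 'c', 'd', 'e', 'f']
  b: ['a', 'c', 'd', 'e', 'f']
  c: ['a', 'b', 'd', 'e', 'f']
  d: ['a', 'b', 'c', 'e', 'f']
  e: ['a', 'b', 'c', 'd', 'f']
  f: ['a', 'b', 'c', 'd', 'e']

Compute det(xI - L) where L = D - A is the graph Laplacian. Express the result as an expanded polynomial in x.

With the vertex order [a, b, c, d, e, f], the degrees are [5, 5, 5, 5, 5, 5], giving D = diag(5, 5, 5, 5, 5, 5) and L = D - A. L has integer entries, so p(x) = det(xI - L) has integer coefficients. Expanding the determinant yields x^6 - 30x^5 + 360x^4 - 2160x^3 + 6480x^2 - 7776x. Since p(0) = det(-L) = 0, x divides p(x). There is one zero in the spectrum, matching the 1 component.

x^6 - 30x^5 + 360x^4 - 2160x^3 + 6480x^2 - 7776x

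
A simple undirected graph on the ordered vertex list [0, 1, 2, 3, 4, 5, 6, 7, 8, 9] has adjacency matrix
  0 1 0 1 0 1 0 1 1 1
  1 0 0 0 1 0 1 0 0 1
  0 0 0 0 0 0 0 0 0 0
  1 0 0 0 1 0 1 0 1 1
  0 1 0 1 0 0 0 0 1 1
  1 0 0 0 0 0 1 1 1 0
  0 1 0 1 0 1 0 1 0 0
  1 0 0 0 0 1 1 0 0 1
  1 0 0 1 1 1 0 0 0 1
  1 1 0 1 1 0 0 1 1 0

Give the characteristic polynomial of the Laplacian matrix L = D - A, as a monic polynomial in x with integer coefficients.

Each diagonal entry of L is the vertex degree and each off-diagonal entry is -1 where an edge is present, 0 otherwise; in the order [0, 1, 2, 3, 4, 5, 6, 7, 8, 9] the diagonal is [6, 4, 0, 5, 4, 4, 4, 4, 5, 6]. L has integer entries, so p(x) = det(xI - L) has integer coefficients. Expanding the determinant yields x^10 - 42x^9 + 760x^8 - 7734x^7 + 48378x^6 - 190334x^5 + 459534x^4 - 621792x^3 + 360486x^2. Since p(0) = det(-L) = 0, x divides p(x). There are 2 zeros in the spectrum, matching the 2 components. The eigenvalues sum to 42, which equals trace(L) = 2|E|.

x^10 - 42x^9 + 760x^8 - 7734x^7 + 48378x^6 - 190334x^5 + 459534x^4 - 621792x^3 + 360486x^2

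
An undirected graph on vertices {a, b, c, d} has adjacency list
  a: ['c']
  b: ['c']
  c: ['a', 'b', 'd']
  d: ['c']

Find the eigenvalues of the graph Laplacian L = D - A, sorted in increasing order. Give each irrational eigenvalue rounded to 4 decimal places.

[0, 1, 1, 4]

With the vertex order [a, b, c, d], the degrees are [1, 1, 3, 1], giving D = diag(1, 1, 3, 1) and L = D - A. Diagonalising L (or applying a numerical eigensolver to the 4x4 matrix) gives the spectrum above. By the matrix-tree theorem the graph has (1/4) * product of the nonzero eigenvalues = 1 spanning tree.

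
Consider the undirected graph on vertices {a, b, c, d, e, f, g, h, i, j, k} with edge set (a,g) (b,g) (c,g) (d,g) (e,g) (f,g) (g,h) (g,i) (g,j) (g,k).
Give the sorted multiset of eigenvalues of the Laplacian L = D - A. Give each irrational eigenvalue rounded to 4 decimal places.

Reading degrees in the order [a, b, c, d, e, f, g, h, i, j, k] gives [1, 1, 1, 1, 1, 1, 10, 1, 1, 1, 1]; set D = diag(1, 1, 1, 1, 1, 1, 10, 1, 1, 1, 1) and form L = D - A. L is symmetric positive semidefinite, so every eigenvalue is real and nonnegative. There is one zero in the spectrum, matching the 1 component.

[0, 1, 1, 1, 1, 1, 1, 1, 1, 1, 11]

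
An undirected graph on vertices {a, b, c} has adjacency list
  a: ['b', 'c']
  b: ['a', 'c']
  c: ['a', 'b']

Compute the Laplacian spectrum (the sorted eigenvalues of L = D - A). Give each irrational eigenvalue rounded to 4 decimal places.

[0, 3, 3]

Each diagonal entry of L is the vertex degree and each off-diagonal entry is -1 where an edge is present, 0 otherwise; in the order [a, b, c] the diagonal is [2, 2, 2]. Diagonalising L (or applying a numerical eigensolver to the 3x3 matrix) gives the spectrum above. There is one zero in the spectrum, matching the 1 component.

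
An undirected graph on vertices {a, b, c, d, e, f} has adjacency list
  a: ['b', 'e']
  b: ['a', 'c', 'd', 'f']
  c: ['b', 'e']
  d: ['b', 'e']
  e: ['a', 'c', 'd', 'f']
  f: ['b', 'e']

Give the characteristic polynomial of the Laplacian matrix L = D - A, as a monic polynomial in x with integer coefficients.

With the vertex order [a, b, c, d, e, f], the degrees are [2, 4, 2, 2, 4, 2], giving D = diag(2, 4, 2, 2, 4, 2) and L = D - A. Computing det(xI - L) by cofactor expansion (or equivalently via sum-over-permutations) gives x^6 - 16x^5 + 96x^4 - 272x^3 + 368x^2 - 192x. The coefficient of x^5 equals -trace(L) = -16, matching the sum of degrees.

x^6 - 16x^5 + 96x^4 - 272x^3 + 368x^2 - 192x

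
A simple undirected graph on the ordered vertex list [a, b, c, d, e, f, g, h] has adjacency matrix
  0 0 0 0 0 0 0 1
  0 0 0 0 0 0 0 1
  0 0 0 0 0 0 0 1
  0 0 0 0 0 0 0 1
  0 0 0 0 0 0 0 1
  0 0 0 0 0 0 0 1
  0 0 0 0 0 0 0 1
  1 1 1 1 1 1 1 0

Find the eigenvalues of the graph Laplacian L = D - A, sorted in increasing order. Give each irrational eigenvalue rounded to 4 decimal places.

[0, 1, 1, 1, 1, 1, 1, 8]

Reading degrees in the order [a, b, c, d, e, f, g, h] gives [1, 1, 1, 1, 1, 1, 1, 7]; set D = diag(1, 1, 1, 1, 1, 1, 1, 7) and form L = D - A. Diagonalising L (or applying a numerical eigensolver to the 8x8 matrix) gives the spectrum above. The single zero eigenvalue shows the graph is connected.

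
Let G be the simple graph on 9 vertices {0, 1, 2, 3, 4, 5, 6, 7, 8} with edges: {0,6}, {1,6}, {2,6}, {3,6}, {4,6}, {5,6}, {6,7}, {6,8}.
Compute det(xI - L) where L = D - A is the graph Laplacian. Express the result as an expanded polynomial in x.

Each diagonal entry of L is the vertex degree and each off-diagonal entry is -1 where an edge is present, 0 otherwise; in the order [0, 1, 2, 3, 4, 5, 6, 7, 8] the diagonal is [1, 1, 1, 1, 1, 1, 8, 1, 1]. L has integer entries, so p(x) = det(xI - L) has integer coefficients. Expanding the determinant yields x^9 - 16x^8 + 84x^7 - 224x^6 + 350x^5 - 336x^4 + 196x^3 - 64x^2 + 9x. The coefficient of x^8 equals -trace(L) = -16, matching the sum of degrees.

x^9 - 16x^8 + 84x^7 - 224x^6 + 350x^5 - 336x^4 + 196x^3 - 64x^2 + 9x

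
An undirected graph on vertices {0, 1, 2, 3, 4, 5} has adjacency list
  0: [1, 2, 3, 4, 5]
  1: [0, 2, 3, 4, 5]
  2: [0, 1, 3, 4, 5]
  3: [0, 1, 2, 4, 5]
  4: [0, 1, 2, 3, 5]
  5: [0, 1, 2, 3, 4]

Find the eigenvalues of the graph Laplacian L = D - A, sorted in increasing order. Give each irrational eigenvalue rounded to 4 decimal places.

[0, 6, 6, 6, 6, 6]

Each diagonal entry of L is the vertex degree and each off-diagonal entry is -1 where an edge is present, 0 otherwise; in the order [0, 1, 2, 3, 4, 5] the diagonal is [5, 5, 5, 5, 5, 5]. L is symmetric positive semidefinite, so every eigenvalue is real and nonnegative. The single zero eigenvalue shows the graph is connected. The eigenvalues sum to 30, which equals trace(L) = 2|E|. The largest eigenvalue, 6, is at most the vertex count 6.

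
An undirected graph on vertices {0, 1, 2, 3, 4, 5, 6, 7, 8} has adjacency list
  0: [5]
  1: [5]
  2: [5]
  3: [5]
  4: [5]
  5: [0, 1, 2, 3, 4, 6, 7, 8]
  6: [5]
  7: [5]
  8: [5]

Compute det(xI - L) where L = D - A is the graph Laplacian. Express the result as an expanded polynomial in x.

x^9 - 16x^8 + 84x^7 - 224x^6 + 350x^5 - 336x^4 + 196x^3 - 64x^2 + 9x

With the vertex order [0, 1, 2, 3, 4, 5, 6, 7, 8], the degrees are [1, 1, 1, 1, 1, 8, 1, 1, 1], giving D = diag(1, 1, 1, 1, 1, 8, 1, 1, 1) and L = D - A. L has integer entries, so p(x) = det(xI - L) has integer coefficients. Expanding the determinant yields x^9 - 16x^8 + 84x^7 - 224x^6 + 350x^5 - 336x^4 + 196x^3 - 64x^2 + 9x. The constant term is 0 because L is singular (the all-ones vector lies in its kernel). The largest eigenvalue, 9, is at most the vertex count 9.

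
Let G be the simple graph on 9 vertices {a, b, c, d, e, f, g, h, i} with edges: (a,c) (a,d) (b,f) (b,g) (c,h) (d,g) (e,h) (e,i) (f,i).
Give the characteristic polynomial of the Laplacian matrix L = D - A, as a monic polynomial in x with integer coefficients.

x^9 - 18x^8 + 135x^7 - 546x^6 + 1287x^5 - 1782x^4 + 1386x^3 - 540x^2 + 81x

With the vertex order [a, b, c, d, e, f, g, h, i], the degrees are [2, 2, 2, 2, 2, 2, 2, 2, 2], giving D = diag(2, 2, 2, 2, 2, 2, 2, 2, 2) and L = D - A. Computing det(xI - L) by cofactor expansion (or equivalently via sum-over-permutations) gives x^9 - 18x^8 + 135x^7 - 546x^6 + 1287x^5 - 1782x^4 + 1386x^3 - 540x^2 + 81x. Since p(0) = det(-L) = 0, x divides p(x). The eigenvalues sum to 18, which equals trace(L) = 2|E|. By the matrix-tree theorem the graph has (1/9) * product of the nonzero eigenvalues = 9 spanning trees.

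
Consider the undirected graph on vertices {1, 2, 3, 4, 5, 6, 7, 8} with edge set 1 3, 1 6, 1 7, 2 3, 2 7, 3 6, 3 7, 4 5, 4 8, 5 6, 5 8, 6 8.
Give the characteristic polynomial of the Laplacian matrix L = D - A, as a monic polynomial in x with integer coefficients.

x^8 - 24x^7 + 238x^6 - 1254x^5 + 3743x^4 - 6188x^3 + 5008x^2 - 1344x

With the vertex order [1, 2, 3, 4, 5, 6, 7, 8], the degrees are [3, 2, 4, 2, 3, 4, 3, 3], giving D = diag(3, 2, 4, 2, 3, 4, 3, 3) and L = D - A. Computing det(xI - L) by cofactor expansion (or equivalently via sum-over-permutations) gives x^8 - 24x^7 + 238x^6 - 1254x^5 + 3743x^4 - 6188x^3 + 5008x^2 - 1344x. Since p(0) = det(-L) = 0, x divides p(x). The largest eigenvalue, 5.6239, is at most the vertex count 8.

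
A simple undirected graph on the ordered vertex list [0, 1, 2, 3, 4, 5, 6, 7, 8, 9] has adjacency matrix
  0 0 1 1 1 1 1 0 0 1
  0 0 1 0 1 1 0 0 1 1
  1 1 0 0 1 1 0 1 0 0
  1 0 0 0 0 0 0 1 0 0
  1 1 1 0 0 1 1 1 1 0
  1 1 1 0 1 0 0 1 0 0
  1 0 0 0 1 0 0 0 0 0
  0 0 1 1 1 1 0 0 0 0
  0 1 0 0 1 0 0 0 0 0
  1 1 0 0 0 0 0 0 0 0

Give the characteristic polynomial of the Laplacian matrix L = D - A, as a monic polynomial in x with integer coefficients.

With the vertex order [0, 1, 2, 3, 4, 5, 6, 7, 8, 9], the degrees are [6, 5, 5, 2, 7, 5, 2, 4, 2, 2], giving D = diag(6, 5, 5, 2, 7, 5, 2, 4, 2, 2) and L = D - A. Computing det(xI - L) by cofactor expansion (or equivalently via sum-over-permutations) gives x^10 - 40x^9 + 684x^8 - 6538x^7 + 38347x^6 - 142614x^5 + 335489x^4 - 481170x^3 + 382376x^2 - 128640x. The coefficient of x^9 equals -trace(L) = -40, matching the sum of degrees. By the matrix-tree theorem the graph has (1/10) * product of the nonzero eigenvalues = 12864 spanning trees.

x^10 - 40x^9 + 684x^8 - 6538x^7 + 38347x^6 - 142614x^5 + 335489x^4 - 481170x^3 + 382376x^2 - 128640x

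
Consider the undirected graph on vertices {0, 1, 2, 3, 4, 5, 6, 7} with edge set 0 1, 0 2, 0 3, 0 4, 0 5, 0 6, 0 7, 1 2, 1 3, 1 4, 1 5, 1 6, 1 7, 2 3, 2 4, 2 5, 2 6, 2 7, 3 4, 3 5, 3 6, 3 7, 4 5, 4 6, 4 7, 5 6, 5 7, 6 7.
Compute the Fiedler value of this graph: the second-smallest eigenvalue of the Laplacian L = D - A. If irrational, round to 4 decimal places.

8

Reading degrees in the order [0, 1, 2, 3, 4, 5, 6, 7] gives [7, 7, 7, 7, 7, 7, 7, 7]; set D = diag(7, 7, 7, 7, 7, 7, 7, 7) and form L = D - A. Computing the eigenvalues of L and sorting gives [0, 8, 8, 8, 8, 8, 8, 8]. The Fiedler value lambda_2 = 8 is strictly positive, so the graph is connected. By the matrix-tree theorem the graph has (1/8) * product of the nonzero eigenvalues = 262144 spanning trees. The largest eigenvalue, 8, is at most the vertex count 8.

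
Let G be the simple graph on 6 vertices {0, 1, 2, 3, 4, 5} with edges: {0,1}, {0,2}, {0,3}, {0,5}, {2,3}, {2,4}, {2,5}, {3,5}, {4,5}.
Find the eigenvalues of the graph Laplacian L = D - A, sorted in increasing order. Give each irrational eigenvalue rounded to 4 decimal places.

Reading degrees in the order [0, 1, 2, 3, 4, 5] gives [4, 1, 4, 3, 2, 4]; set D = diag(4, 1, 4, 3, 2, 4) and form L = D - A. Since every row of L sums to 0, the all-ones vector is in the kernel and 0 is an eigenvalue. The single zero eigenvalue shows the graph is connected. The eigenvalues sum to 18, which equals trace(L) = 2|E|.

[0, 0.8929, 2.2123, 4.5262, 5, 5.3686]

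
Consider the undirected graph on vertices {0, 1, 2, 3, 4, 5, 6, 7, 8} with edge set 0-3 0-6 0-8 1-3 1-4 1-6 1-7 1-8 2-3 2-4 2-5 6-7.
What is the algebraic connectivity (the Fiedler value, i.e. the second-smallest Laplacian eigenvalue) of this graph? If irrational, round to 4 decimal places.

Reading degrees in the order [0, 1, 2, 3, 4, 5, 6, 7, 8] gives [3, 5, 3, 3, 2, 1, 3, 2, 2]; set D = diag(3, 5, 3, 3, 2, 1, 3, 2, 2) and form L = D - A. Computing the eigenvalues of L and sorting gives [0, 0.5318, 1.5066, 1.5353, 2.3477, 3.1661, 4.1417, 4.2907, 6.4800]. The Fiedler value lambda_2 = 0.5318 is strictly positive, so the graph is connected. There is one zero in the spectrum, matching the 1 component.

0.5318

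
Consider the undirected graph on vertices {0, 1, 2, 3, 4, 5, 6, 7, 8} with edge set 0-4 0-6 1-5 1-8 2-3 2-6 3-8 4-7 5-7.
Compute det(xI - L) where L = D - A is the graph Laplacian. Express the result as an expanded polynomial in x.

x^9 - 18x^8 + 135x^7 - 546x^6 + 1287x^5 - 1782x^4 + 1386x^3 - 540x^2 + 81x

With the vertex order [0, 1, 2, 3, 4, 5, 6, 7, 8], the degrees are [2, 2, 2, 2, 2, 2, 2, 2, 2], giving D = diag(2, 2, 2, 2, 2, 2, 2, 2, 2) and L = D - A. L has integer entries, so p(x) = det(xI - L) has integer coefficients. Expanding the determinant yields x^9 - 18x^8 + 135x^7 - 546x^6 + 1287x^5 - 1782x^4 + 1386x^3 - 540x^2 + 81x. The coefficient of x^8 equals -trace(L) = -18, matching the sum of degrees. There is one zero in the spectrum, matching the 1 component.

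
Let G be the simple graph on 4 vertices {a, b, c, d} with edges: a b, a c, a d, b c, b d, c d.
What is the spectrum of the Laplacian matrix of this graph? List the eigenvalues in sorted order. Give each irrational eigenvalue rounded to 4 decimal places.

Reading degrees in the order [a, b, c, d] gives [3, 3, 3, 3]; set D = diag(3, 3, 3, 3) and form L = D - A. L is symmetric positive semidefinite, so every eigenvalue is real and nonnegative. The single zero eigenvalue shows the graph is connected. The eigenvalues sum to 12, which equals trace(L) = 2|E|. There is one zero in the spectrum, matching the 1 component.

[0, 4, 4, 4]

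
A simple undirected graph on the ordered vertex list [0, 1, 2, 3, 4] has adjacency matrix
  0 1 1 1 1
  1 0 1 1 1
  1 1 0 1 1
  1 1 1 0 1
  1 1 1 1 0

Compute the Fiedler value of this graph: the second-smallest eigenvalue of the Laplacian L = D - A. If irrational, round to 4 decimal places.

5

Reading degrees in the order [0, 1, 2, 3, 4] gives [4, 4, 4, 4, 4]; set D = diag(4, 4, 4, 4, 4) and form L = D - A. The smallest Laplacian eigenvalue is always 0. The next one, lambda_2 = 5, measures how hard the graph is to disconnect: larger values mean better connectivity. By the matrix-tree theorem the graph has (1/5) * product of the nonzero eigenvalues = 125 spanning trees.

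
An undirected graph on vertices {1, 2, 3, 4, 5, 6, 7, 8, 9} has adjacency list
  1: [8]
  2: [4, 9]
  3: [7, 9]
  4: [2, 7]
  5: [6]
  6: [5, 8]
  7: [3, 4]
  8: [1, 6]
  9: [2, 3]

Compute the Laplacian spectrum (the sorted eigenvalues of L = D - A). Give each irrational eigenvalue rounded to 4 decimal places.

[0, 0, 0.5858, 1.3820, 1.3820, 2, 3.4142, 3.6180, 3.6180]

Reading degrees in the order [1, 2, 3, 4, 5, 6, 7, 8, 9] gives [1, 2, 2, 2, 1, 2, 2, 2, 2]; set D = diag(1, 2, 2, 2, 1, 2, 2, 2, 2) and form L = D - A. Since every row of L sums to 0, the all-ones vector is in the kernel and 0 is an eigenvalue. The 2 zero eigenvalues correspond to the 2 connected components. There are 2 zeros in the spectrum, matching the 2 components.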